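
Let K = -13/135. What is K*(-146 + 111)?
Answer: 91/27 ≈ 3.3704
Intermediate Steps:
K = -13/135 (K = -13*1/135 = -13/135 ≈ -0.096296)
K*(-146 + 111) = -13*(-146 + 111)/135 = -13/135*(-35) = 91/27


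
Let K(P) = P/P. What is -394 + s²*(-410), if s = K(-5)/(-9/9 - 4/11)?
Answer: -27652/45 ≈ -614.49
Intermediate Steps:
K(P) = 1
s = -11/15 (s = 1/(-9/9 - 4/11) = 1/(-9*⅑ - 4*1/11) = 1/(-1 - 4/11) = 1/(-15/11) = 1*(-11/15) = -11/15 ≈ -0.73333)
-394 + s²*(-410) = -394 + (-11/15)²*(-410) = -394 + (121/225)*(-410) = -394 - 9922/45 = -27652/45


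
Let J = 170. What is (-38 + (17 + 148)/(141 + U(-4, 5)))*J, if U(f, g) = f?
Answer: -856970/137 ≈ -6255.3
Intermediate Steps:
(-38 + (17 + 148)/(141 + U(-4, 5)))*J = (-38 + (17 + 148)/(141 - 4))*170 = (-38 + 165/137)*170 = -5041/137*170 = -856970/137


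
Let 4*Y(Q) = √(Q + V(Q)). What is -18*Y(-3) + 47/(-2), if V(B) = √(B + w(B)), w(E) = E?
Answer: -47/2 - 9*√(-3 + I*√6)/2 ≈ -26.473 - 8.342*I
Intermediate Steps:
V(B) = √2*√B (V(B) = √(B + B) = √(2*B) = √2*√B)
Y(Q) = √(Q + √2*√Q)/4
-18*Y(-3) + 47/(-2) = -9*√(-3 + √2*√(-3))/2 + 47/(-2) = -9*√(-3 + √2*(I*√3))/2 + 47*(-½) = -9*√(-3 + I*√6)/2 - 47/2 = -47/2 - 9*√(-3 + I*√6)/2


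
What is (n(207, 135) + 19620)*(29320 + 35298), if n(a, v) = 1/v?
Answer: 171153761218/135 ≈ 1.2678e+9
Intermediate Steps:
(n(207, 135) + 19620)*(29320 + 35298) = (1/135 + 19620)*(29320 + 35298) = (1/135 + 19620)*64618 = (2648701/135)*64618 = 171153761218/135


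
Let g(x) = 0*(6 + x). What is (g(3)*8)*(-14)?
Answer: 0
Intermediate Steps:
g(x) = 0
(g(3)*8)*(-14) = (0*8)*(-14) = 0*(-14) = 0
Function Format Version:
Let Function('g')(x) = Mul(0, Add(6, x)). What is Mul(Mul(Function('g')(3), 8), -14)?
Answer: 0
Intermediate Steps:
Function('g')(x) = 0
Mul(Mul(Function('g')(3), 8), -14) = Mul(Mul(0, 8), -14) = Mul(0, -14) = 0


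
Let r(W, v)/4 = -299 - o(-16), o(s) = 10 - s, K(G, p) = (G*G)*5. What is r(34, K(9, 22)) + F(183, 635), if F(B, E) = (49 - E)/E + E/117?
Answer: -96248837/74295 ≈ -1295.5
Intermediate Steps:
K(G, p) = 5*G² (K(G, p) = G²*5 = 5*G²)
r(W, v) = -1300 (r(W, v) = 4*(-299 - (10 - 1*(-16))) = 4*(-299 - (10 + 16)) = 4*(-299 - 1*26) = 4*(-299 - 26) = 4*(-325) = -1300)
F(B, E) = E/117 + (49 - E)/E (F(B, E) = (49 - E)/E + E*(1/117) = (49 - E)/E + E/117 = E/117 + (49 - E)/E)
r(34, K(9, 22)) + F(183, 635) = -1300 + (-1 + 49/635 + (1/117)*635) = -1300 + (-1 + 49*(1/635) + 635/117) = -1300 + (-1 + 49/635 + 635/117) = -1300 + 334663/74295 = -96248837/74295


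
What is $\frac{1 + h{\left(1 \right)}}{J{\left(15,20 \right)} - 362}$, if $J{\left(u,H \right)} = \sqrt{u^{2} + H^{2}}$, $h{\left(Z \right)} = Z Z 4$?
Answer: $- \frac{5}{337} \approx -0.014837$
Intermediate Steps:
$h{\left(Z \right)} = 4 Z^{2}$ ($h{\left(Z \right)} = Z^{2} \cdot 4 = 4 Z^{2}$)
$J{\left(u,H \right)} = \sqrt{H^{2} + u^{2}}$
$\frac{1 + h{\left(1 \right)}}{J{\left(15,20 \right)} - 362} = \frac{1 + 4 \cdot 1^{2}}{\sqrt{20^{2} + 15^{2}} - 362} = \frac{1 + 4 \cdot 1}{\sqrt{400 + 225} - 362} = \frac{1 + 4}{\sqrt{625} - 362} = \frac{5}{25 - 362} = \frac{5}{-337} = 5 \left(- \frac{1}{337}\right) = - \frac{5}{337}$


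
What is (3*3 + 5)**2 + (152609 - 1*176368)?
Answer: -23563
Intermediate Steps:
(3*3 + 5)**2 + (152609 - 1*176368) = (9 + 5)**2 + (152609 - 176368) = 14**2 - 23759 = 196 - 23759 = -23563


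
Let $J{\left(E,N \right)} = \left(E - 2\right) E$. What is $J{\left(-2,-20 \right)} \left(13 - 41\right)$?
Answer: $-224$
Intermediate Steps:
$J{\left(E,N \right)} = E \left(-2 + E\right)$ ($J{\left(E,N \right)} = \left(-2 + E\right) E = E \left(-2 + E\right)$)
$J{\left(-2,-20 \right)} \left(13 - 41\right) = - 2 \left(-2 - 2\right) \left(13 - 41\right) = \left(-2\right) \left(-4\right) \left(-28\right) = 8 \left(-28\right) = -224$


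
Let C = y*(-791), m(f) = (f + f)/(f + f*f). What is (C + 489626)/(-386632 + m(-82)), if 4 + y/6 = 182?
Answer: 14384061/15658597 ≈ 0.91860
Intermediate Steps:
y = 1068 (y = -24 + 6*182 = -24 + 1092 = 1068)
m(f) = 2*f/(f + f**2) (m(f) = (2*f)/(f + f**2) = 2*f/(f + f**2))
C = -844788 (C = 1068*(-791) = -844788)
(C + 489626)/(-386632 + m(-82)) = (-844788 + 489626)/(-386632 + 2/(1 - 82)) = -355162/(-386632 + 2/(-81)) = -355162/(-386632 + 2*(-1/81)) = -355162/(-386632 - 2/81) = -355162/(-31317194/81) = -355162*(-81/31317194) = 14384061/15658597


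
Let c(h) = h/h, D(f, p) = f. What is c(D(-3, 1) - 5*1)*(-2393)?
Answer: -2393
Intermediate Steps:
c(h) = 1
c(D(-3, 1) - 5*1)*(-2393) = 1*(-2393) = -2393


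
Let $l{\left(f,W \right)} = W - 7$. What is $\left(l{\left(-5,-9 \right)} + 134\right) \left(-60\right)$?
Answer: $-7080$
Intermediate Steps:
$l{\left(f,W \right)} = -7 + W$ ($l{\left(f,W \right)} = W - 7 = -7 + W$)
$\left(l{\left(-5,-9 \right)} + 134\right) \left(-60\right) = \left(\left(-7 - 9\right) + 134\right) \left(-60\right) = \left(-16 + 134\right) \left(-60\right) = 118 \left(-60\right) = -7080$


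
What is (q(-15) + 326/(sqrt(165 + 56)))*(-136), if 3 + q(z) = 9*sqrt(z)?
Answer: 408 - 2608*sqrt(221)/13 - 1224*I*sqrt(15) ≈ -2574.4 - 4740.5*I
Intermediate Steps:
q(z) = -3 + 9*sqrt(z)
(q(-15) + 326/(sqrt(165 + 56)))*(-136) = ((-3 + 9*sqrt(-15)) + 326/(sqrt(165 + 56)))*(-136) = ((-3 + 9*(I*sqrt(15))) + 326/(sqrt(221)))*(-136) = ((-3 + 9*I*sqrt(15)) + 326*(sqrt(221)/221))*(-136) = ((-3 + 9*I*sqrt(15)) + 326*sqrt(221)/221)*(-136) = (-3 + 326*sqrt(221)/221 + 9*I*sqrt(15))*(-136) = 408 - 2608*sqrt(221)/13 - 1224*I*sqrt(15)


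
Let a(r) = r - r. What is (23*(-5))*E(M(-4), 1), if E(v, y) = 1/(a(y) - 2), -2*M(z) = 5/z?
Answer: 115/2 ≈ 57.500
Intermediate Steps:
M(z) = -5/(2*z)
a(r) = 0
E(v, y) = -½ (E(v, y) = 1/(0 - 2) = 1/(-2) = -½)
(23*(-5))*E(M(-4), 1) = (23*(-5))*(-½) = -115*(-½) = 115/2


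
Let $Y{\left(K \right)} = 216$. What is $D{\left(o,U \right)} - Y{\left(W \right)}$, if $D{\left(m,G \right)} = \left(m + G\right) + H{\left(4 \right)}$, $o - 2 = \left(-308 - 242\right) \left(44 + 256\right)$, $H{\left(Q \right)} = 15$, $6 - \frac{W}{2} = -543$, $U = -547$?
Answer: $-165746$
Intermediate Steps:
$W = 1098$ ($W = 12 - -1086 = 12 + 1086 = 1098$)
$o = -164998$ ($o = 2 + \left(-308 - 242\right) \left(44 + 256\right) = 2 - 165000 = -164998$)
$D{\left(m,G \right)} = 15 + G + m$ ($D{\left(m,G \right)} = \left(m + G\right) + 15 = \left(G + m\right) + 15 = 15 + G + m$)
$D{\left(o,U \right)} - Y{\left(W \right)} = \left(15 - 547 - 164998\right) - 216 = -165530 - 216 = -165746$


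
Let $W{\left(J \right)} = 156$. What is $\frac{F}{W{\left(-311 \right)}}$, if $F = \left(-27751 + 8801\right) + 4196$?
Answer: $- \frac{2459}{26} \approx -94.577$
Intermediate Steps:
$F = -14754$ ($F = -18950 + 4196 = -14754$)
$\frac{F}{W{\left(-311 \right)}} = - \frac{14754}{156} = \left(-14754\right) \frac{1}{156} = - \frac{2459}{26}$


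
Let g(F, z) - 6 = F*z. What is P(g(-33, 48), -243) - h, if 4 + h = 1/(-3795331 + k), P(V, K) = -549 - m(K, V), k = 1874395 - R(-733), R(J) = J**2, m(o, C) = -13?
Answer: -1307775699/2458225 ≈ -532.00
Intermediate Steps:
g(F, z) = 6 + F*z
k = 1337106 (k = 1874395 - 1*(-733)**2 = 1874395 - 1*537289 = 1874395 - 537289 = 1337106)
P(V, K) = -536 (P(V, K) = -549 - 1*(-13) = -549 + 13 = -536)
h = -9832901/2458225 (h = -4 + 1/(-3795331 + 1337106) = -4 + 1/(-2458225) = -4 - 1/2458225 = -9832901/2458225 ≈ -4.0000)
P(g(-33, 48), -243) - h = -536 - 1*(-9832901/2458225) = -536 + 9832901/2458225 = -1307775699/2458225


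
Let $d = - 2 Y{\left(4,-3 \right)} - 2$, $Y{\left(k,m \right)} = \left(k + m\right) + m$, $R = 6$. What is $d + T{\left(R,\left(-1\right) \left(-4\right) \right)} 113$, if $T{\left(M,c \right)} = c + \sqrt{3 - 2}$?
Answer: $567$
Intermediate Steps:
$Y{\left(k,m \right)} = k + 2 m$
$T{\left(M,c \right)} = 1 + c$ ($T{\left(M,c \right)} = c + \sqrt{1} = c + 1 = 1 + c$)
$d = 2$ ($d = - 2 \left(4 + 2 \left(-3\right)\right) - 2 = - 2 \left(4 - 6\right) - 2 = \left(-2\right) \left(-2\right) - 2 = 4 - 2 = 2$)
$d + T{\left(R,\left(-1\right) \left(-4\right) \right)} 113 = 2 + \left(1 - -4\right) 113 = 2 + \left(1 + 4\right) 113 = 2 + 5 \cdot 113 = 2 + 565 = 567$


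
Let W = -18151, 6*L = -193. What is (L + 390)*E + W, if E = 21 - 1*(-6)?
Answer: -16979/2 ≈ -8489.5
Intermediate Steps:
L = -193/6 (L = (⅙)*(-193) = -193/6 ≈ -32.167)
E = 27 (E = 21 + 6 = 27)
(L + 390)*E + W = (-193/6 + 390)*27 - 18151 = (2147/6)*27 - 18151 = 19323/2 - 18151 = -16979/2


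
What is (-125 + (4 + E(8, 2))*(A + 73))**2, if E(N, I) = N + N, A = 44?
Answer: 4906225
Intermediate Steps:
E(N, I) = 2*N
(-125 + (4 + E(8, 2))*(A + 73))**2 = (-125 + (4 + 2*8)*(44 + 73))**2 = (-125 + (4 + 16)*117)**2 = (-125 + 20*117)**2 = (-125 + 2340)**2 = 2215**2 = 4906225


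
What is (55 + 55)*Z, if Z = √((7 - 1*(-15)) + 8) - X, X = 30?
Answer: -3300 + 110*√30 ≈ -2697.5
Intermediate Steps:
Z = -30 + √30 (Z = √((7 - 1*(-15)) + 8) - 1*30 = √((7 + 15) + 8) - 30 = √(22 + 8) - 30 = √30 - 30 = -30 + √30 ≈ -24.523)
(55 + 55)*Z = (55 + 55)*(-30 + √30) = 110*(-30 + √30) = -3300 + 110*√30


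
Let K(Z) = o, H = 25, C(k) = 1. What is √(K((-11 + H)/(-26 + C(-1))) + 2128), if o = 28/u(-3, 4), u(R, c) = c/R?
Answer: 7*√43 ≈ 45.902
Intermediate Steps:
o = -21 (o = 28/((4/(-3))) = 28/((4*(-⅓))) = 28/(-4/3) = 28*(-¾) = -21)
K(Z) = -21
√(K((-11 + H)/(-26 + C(-1))) + 2128) = √(-21 + 2128) = √2107 = 7*√43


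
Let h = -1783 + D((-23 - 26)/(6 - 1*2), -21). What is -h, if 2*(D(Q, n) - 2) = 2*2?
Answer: 1779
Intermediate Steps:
D(Q, n) = 4 (D(Q, n) = 2 + (2*2)/2 = 2 + (½)*4 = 2 + 2 = 4)
h = -1779 (h = -1783 + 4 = -1779)
-h = -1*(-1779) = 1779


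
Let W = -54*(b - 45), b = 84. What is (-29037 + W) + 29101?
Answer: -2042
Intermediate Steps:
W = -2106 (W = -54*(84 - 45) = -54*39 = -2106)
(-29037 + W) + 29101 = (-29037 - 2106) + 29101 = -31143 + 29101 = -2042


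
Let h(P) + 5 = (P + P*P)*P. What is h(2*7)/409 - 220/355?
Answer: 190389/29039 ≈ 6.5563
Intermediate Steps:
h(P) = -5 + P*(P + P²) (h(P) = -5 + (P + P*P)*P = -5 + (P + P²)*P = -5 + P*(P + P²))
h(2*7)/409 - 220/355 = (-5 + (2*7)² + (2*7)³)/409 - 220/355 = (-5 + 14² + 14³)*(1/409) - 220*1/355 = (-5 + 196 + 2744)*(1/409) - 44/71 = 2935*(1/409) - 44/71 = 2935/409 - 44/71 = 190389/29039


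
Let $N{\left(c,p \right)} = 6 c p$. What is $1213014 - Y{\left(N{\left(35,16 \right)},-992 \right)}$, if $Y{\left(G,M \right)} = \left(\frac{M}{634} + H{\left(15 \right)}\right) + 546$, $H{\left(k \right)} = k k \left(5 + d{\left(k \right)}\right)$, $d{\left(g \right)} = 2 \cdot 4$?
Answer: $\frac{383425627}{317} \approx 1.2095 \cdot 10^{6}$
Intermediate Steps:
$d{\left(g \right)} = 8$
$N{\left(c,p \right)} = 6 c p$
$H{\left(k \right)} = 13 k^{2}$ ($H{\left(k \right)} = k k \left(5 + 8\right) = k^{2} \cdot 13 = 13 k^{2}$)
$Y{\left(G,M \right)} = 3471 + \frac{M}{634}$ ($Y{\left(G,M \right)} = \left(\frac{M}{634} + 13 \cdot 15^{2}\right) + 546 = \left(M \frac{1}{634} + 13 \cdot 225\right) + 546 = \left(\frac{M}{634} + 2925\right) + 546 = \left(2925 + \frac{M}{634}\right) + 546 = 3471 + \frac{M}{634}$)
$1213014 - Y{\left(N{\left(35,16 \right)},-992 \right)} = 1213014 - \left(3471 + \frac{1}{634} \left(-992\right)\right) = 1213014 - \left(3471 - \frac{496}{317}\right) = 1213014 - \frac{1099811}{317} = \frac{383425627}{317}$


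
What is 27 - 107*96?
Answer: -10245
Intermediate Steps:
27 - 107*96 = 27 - 10272 = -10245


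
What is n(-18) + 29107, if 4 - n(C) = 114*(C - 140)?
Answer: 47123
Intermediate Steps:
n(C) = 15964 - 114*C (n(C) = 4 - 114*(C - 140) = 4 - 114*(-140 + C) = 4 - (-15960 + 114*C) = 4 + (15960 - 114*C) = 15964 - 114*C)
n(-18) + 29107 = (15964 - 114*(-18)) + 29107 = (15964 + 2052) + 29107 = 18016 + 29107 = 47123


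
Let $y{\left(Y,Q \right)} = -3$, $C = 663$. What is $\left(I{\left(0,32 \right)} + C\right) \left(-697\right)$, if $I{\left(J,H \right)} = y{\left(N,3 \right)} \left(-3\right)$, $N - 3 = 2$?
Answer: $-468384$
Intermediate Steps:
$N = 5$ ($N = 3 + 2 = 5$)
$I{\left(J,H \right)} = 9$ ($I{\left(J,H \right)} = \left(-3\right) \left(-3\right) = 9$)
$\left(I{\left(0,32 \right)} + C\right) \left(-697\right) = \left(9 + 663\right) \left(-697\right) = 672 \left(-697\right) = -468384$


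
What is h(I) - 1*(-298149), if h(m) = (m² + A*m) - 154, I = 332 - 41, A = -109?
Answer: 350957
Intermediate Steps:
I = 291
h(m) = -154 + m² - 109*m (h(m) = (m² - 109*m) - 154 = -154 + m² - 109*m)
h(I) - 1*(-298149) = (-154 + 291² - 109*291) - 1*(-298149) = (-154 + 84681 - 31719) + 298149 = 52808 + 298149 = 350957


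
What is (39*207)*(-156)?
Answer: -1259388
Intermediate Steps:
(39*207)*(-156) = 8073*(-156) = -1259388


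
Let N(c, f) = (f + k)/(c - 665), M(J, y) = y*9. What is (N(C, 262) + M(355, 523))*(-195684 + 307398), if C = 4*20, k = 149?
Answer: 34174355264/65 ≈ 5.2576e+8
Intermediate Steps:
M(J, y) = 9*y
C = 80
N(c, f) = (149 + f)/(-665 + c) (N(c, f) = (f + 149)/(c - 665) = (149 + f)/(-665 + c))
(N(C, 262) + M(355, 523))*(-195684 + 307398) = ((149 + 262)/(-665 + 80) + 9*523)*(-195684 + 307398) = (411/(-585) + 4707)*111714 = (-1/585*411 + 4707)*111714 = (-137/195 + 4707)*111714 = (917728/195)*111714 = 34174355264/65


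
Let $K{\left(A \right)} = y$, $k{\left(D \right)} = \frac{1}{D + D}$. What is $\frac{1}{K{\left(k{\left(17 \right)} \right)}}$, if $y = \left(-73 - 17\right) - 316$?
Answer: $- \frac{1}{406} \approx -0.0024631$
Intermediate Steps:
$k{\left(D \right)} = \frac{1}{2 D}$
$y = -406$ ($y = -90 - 316 = -406$)
$K{\left(A \right)} = -406$
$\frac{1}{K{\left(k{\left(17 \right)} \right)}} = \frac{1}{-406} = - \frac{1}{406}$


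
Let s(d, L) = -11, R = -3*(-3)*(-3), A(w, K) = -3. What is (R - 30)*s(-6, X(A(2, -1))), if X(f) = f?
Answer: 627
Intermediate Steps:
R = -27 (R = 9*(-3) = -27)
(R - 30)*s(-6, X(A(2, -1))) = (-27 - 30)*(-11) = -57*(-11) = 627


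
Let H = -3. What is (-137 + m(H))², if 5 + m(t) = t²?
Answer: 17689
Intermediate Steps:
m(t) = -5 + t²
(-137 + m(H))² = (-137 + (-5 + (-3)²))² = (-137 + (-5 + 9))² = (-137 + 4)² = (-133)² = 17689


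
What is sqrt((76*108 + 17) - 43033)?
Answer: 2*I*sqrt(8702) ≈ 186.57*I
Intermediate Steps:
sqrt((76*108 + 17) - 43033) = sqrt((8208 + 17) - 43033) = sqrt(8225 - 43033) = sqrt(-34808) = 2*I*sqrt(8702)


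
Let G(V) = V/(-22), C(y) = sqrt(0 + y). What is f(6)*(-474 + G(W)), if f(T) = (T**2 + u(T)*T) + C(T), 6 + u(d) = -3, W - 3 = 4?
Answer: 93915/11 - 10435*sqrt(6)/22 ≈ 7375.9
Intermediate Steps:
W = 7 (W = 3 + 4 = 7)
u(d) = -9 (u(d) = -6 - 3 = -9)
C(y) = sqrt(y)
f(T) = sqrt(T) + T**2 - 9*T (f(T) = (T**2 - 9*T) + sqrt(T) = sqrt(T) + T**2 - 9*T)
G(V) = -V/22 (G(V) = V*(-1/22) = -V/22)
f(6)*(-474 + G(W)) = (sqrt(6) + 6**2 - 9*6)*(-474 - 1/22*7) = (sqrt(6) + 36 - 54)*(-474 - 7/22) = (-18 + sqrt(6))*(-10435/22) = 93915/11 - 10435*sqrt(6)/22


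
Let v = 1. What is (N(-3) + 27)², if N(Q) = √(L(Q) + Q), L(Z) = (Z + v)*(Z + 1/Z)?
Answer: (81 + √33)²/9 ≈ 836.07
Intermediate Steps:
L(Z) = (1 + Z)*(Z + 1/Z) (L(Z) = (Z + 1)*(Z + 1/Z) = (1 + Z)*(Z + 1/Z))
N(Q) = √(1 + 1/Q + Q² + 2*Q) (N(Q) = √((1 + Q + 1/Q + Q²) + Q) = √(1 + 1/Q + Q² + 2*Q))
(N(-3) + 27)² = (√(1 + 1/(-3) + (-3)² + 2*(-3)) + 27)² = (√(1 - ⅓ + 9 - 6) + 27)² = (√(11/3) + 27)² = (√33/3 + 27)² = (27 + √33/3)²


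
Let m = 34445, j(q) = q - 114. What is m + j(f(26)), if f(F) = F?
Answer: 34357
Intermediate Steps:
j(q) = -114 + q
m + j(f(26)) = 34445 + (-114 + 26) = 34445 - 88 = 34357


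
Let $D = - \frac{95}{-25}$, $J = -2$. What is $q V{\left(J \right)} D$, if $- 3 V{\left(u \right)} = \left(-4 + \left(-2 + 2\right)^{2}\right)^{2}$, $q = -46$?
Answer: $\frac{13984}{15} \approx 932.27$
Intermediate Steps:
$D = \frac{19}{5}$ ($D = \left(-95\right) \left(- \frac{1}{25}\right) = \frac{19}{5} \approx 3.8$)
$V{\left(u \right)} = - \frac{16}{3}$ ($V{\left(u \right)} = - \frac{\left(-4 + \left(-2 + 2\right)^{2}\right)^{2}}{3} = - \frac{\left(-4 + 0^{2}\right)^{2}}{3} = - \frac{\left(-4 + 0\right)^{2}}{3} = - \frac{\left(-4\right)^{2}}{3} = \left(- \frac{1}{3}\right) 16 = - \frac{16}{3}$)
$q V{\left(J \right)} D = \left(-46\right) \left(- \frac{16}{3}\right) \frac{19}{5} = \frac{736}{3} \cdot \frac{19}{5} = \frac{13984}{15}$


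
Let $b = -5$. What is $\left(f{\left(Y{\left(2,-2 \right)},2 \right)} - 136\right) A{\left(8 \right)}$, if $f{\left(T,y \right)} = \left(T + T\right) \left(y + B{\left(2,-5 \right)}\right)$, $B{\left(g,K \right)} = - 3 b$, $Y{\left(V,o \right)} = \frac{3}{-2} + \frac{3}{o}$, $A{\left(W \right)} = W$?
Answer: $-1904$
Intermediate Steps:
$Y{\left(V,o \right)} = - \frac{3}{2} + \frac{3}{o}$ ($Y{\left(V,o \right)} = 3 \left(- \frac{1}{2}\right) + \frac{3}{o} = - \frac{3}{2} + \frac{3}{o}$)
$B{\left(g,K \right)} = 15$ ($B{\left(g,K \right)} = \left(-3\right) \left(-5\right) = 15$)
$f{\left(T,y \right)} = 2 T \left(15 + y\right)$ ($f{\left(T,y \right)} = \left(T + T\right) \left(y + 15\right) = 2 T \left(15 + y\right)$)
$\left(f{\left(Y{\left(2,-2 \right)},2 \right)} - 136\right) A{\left(8 \right)} = \left(2 \left(- \frac{3}{2} + \frac{3}{-2}\right) \left(15 + 2\right) - 136\right) 8 = \left(2 \left(- \frac{3}{2} + 3 \left(- \frac{1}{2}\right)\right) 17 - 136\right) 8 = \left(2 \left(- \frac{3}{2} - \frac{3}{2}\right) 17 - 136\right) 8 = \left(2 \left(-3\right) 17 - 136\right) 8 = \left(-102 - 136\right) 8 = \left(-238\right) 8 = -1904$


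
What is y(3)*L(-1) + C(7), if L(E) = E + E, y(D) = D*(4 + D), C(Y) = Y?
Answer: -35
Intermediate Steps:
L(E) = 2*E
y(3)*L(-1) + C(7) = (3*(4 + 3))*(2*(-1)) + 7 = (3*7)*(-2) + 7 = 21*(-2) + 7 = -42 + 7 = -35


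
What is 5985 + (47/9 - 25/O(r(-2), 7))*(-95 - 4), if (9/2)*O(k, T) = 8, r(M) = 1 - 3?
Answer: 109763/16 ≈ 6860.2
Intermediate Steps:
r(M) = -2
O(k, T) = 16/9 (O(k, T) = (2/9)*8 = 16/9)
5985 + (47/9 - 25/O(r(-2), 7))*(-95 - 4) = 5985 + (47/9 - 25/16/9)*(-95 - 4) = 5985 + (47*(⅑) - 25*9/16)*(-99) = 5985 + (47/9 - 225/16)*(-99) = 5985 - 1273/144*(-99) = 5985 + 14003/16 = 109763/16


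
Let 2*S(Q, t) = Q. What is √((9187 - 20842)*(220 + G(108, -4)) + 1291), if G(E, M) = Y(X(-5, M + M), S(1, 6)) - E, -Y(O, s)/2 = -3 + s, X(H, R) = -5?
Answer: 2*I*√340586 ≈ 1167.2*I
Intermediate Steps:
S(Q, t) = Q/2
Y(O, s) = 6 - 2*s (Y(O, s) = -2*(-3 + s) = 6 - 2*s)
G(E, M) = 5 - E (G(E, M) = (6 - 1) - E = 5 - E)
√((9187 - 20842)*(220 + G(108, -4)) + 1291) = √((9187 - 20842)*(220 + (5 - 1*108)) + 1291) = √(-11655*(220 + (5 - 108)) + 1291) = √(-11655*(220 - 103) + 1291) = √(-11655*117 + 1291) = √(-1363635 + 1291) = √(-1362344) = 2*I*√340586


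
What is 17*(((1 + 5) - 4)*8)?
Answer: 272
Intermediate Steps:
17*(((1 + 5) - 4)*8) = 17*((6 - 4)*8) = 17*(2*8) = 17*16 = 272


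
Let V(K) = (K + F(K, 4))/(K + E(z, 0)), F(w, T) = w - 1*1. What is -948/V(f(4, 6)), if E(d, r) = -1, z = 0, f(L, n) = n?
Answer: -4740/11 ≈ -430.91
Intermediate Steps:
F(w, T) = -1 + w (F(w, T) = w - 1 = -1 + w)
V(K) = (-1 + 2*K)/(-1 + K) (V(K) = (K + (-1 + K))/(K - 1) = (-1 + 2*K)/(-1 + K))
-948/V(f(4, 6)) = -948*(-1 + 6)/(-1 + 2*6) = -948*5/(-1 + 12) = -948/((⅕)*11) = -948/11/5 = -948*5/11 = -4740/11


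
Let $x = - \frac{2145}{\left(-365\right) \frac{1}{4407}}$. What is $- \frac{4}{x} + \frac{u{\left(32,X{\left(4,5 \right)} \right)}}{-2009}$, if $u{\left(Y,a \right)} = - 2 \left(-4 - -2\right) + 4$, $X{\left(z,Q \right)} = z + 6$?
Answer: $- \frac{15711452}{3798221427} \approx -0.0041365$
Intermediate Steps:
$X{\left(z,Q \right)} = 6 + z$
$u{\left(Y,a \right)} = 8$ ($u{\left(Y,a \right)} = - 2 \left(-4 + 2\right) + 4 = \left(-2\right) \left(-2\right) + 4 = 4 + 4 = 8$)
$x = \frac{1890603}{73}$ ($x = - \frac{2145}{\left(-365\right) \frac{1}{4407}} = - \frac{2145}{- \frac{365}{4407}} = \left(-2145\right) \left(- \frac{4407}{365}\right) = \frac{1890603}{73} \approx 25899.0$)
$- \frac{4}{x} + \frac{u{\left(32,X{\left(4,5 \right)} \right)}}{-2009} = - \frac{4}{\frac{1890603}{73}} + \frac{8}{-2009} = \left(-4\right) \frac{73}{1890603} + 8 \left(- \frac{1}{2009}\right) = - \frac{292}{1890603} - \frac{8}{2009} = - \frac{15711452}{3798221427}$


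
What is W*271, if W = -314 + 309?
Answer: -1355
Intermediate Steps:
W = -5
W*271 = -5*271 = -1355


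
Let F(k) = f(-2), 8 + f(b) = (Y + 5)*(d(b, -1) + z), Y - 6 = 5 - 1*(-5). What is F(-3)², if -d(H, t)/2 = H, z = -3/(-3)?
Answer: 9409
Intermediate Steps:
z = 1 (z = -3*(-⅓) = 1)
d(H, t) = -2*H
Y = 16 (Y = 6 + (5 - 1*(-5)) = 6 + (5 + 5) = 6 + 10 = 16)
f(b) = 13 - 42*b (f(b) = -8 + (16 + 5)*(-2*b + 1) = -8 + 21*(1 - 2*b) = -8 + (21 - 42*b) = 13 - 42*b)
F(k) = 97 (F(k) = 13 - 42*(-2) = 13 + 84 = 97)
F(-3)² = 97² = 9409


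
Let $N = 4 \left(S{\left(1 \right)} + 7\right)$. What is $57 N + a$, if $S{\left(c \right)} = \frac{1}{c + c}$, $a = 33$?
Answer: $1743$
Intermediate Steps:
$S{\left(c \right)} = \frac{1}{2 c}$
$N = 30$ ($N = 4 \left(\frac{1}{2 \cdot 1} + 7\right) = 4 \left(\frac{1}{2} \cdot 1 + 7\right) = 4 \left(\frac{1}{2} + 7\right) = 4 \cdot \frac{15}{2} = 30$)
$57 N + a = 57 \cdot 30 + 33 = 1710 + 33 = 1743$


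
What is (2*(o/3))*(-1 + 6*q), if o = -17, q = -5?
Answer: 1054/3 ≈ 351.33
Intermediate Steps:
(2*(o/3))*(-1 + 6*q) = (2*(-17/3))*(-1 + 6*(-5)) = (2*(-17*⅓))*(-1 - 30) = (2*(-17/3))*(-31) = -34/3*(-31) = 1054/3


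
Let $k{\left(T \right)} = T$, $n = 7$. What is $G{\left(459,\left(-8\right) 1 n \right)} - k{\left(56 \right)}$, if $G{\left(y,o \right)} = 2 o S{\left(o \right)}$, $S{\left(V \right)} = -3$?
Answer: $280$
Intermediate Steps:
$G{\left(y,o \right)} = - 6 o$ ($G{\left(y,o \right)} = 2 o \left(-3\right) = - 6 o$)
$G{\left(459,\left(-8\right) 1 n \right)} - k{\left(56 \right)} = - 6 \left(-8\right) 1 \cdot 7 - 56 = - 6 \left(\left(-8\right) 7\right) - 56 = \left(-6\right) \left(-56\right) - 56 = 336 - 56 = 280$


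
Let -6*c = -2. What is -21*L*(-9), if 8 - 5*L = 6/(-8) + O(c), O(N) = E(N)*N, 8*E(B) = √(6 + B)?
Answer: 1323/4 - 21*√57/40 ≈ 326.79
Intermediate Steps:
E(B) = √(6 + B)/8
c = ⅓ (c = -⅙*(-2) = ⅓ ≈ 0.33333)
O(N) = N*√(6 + N)/8 (O(N) = (√(6 + N)/8)*N = N*√(6 + N)/8)
L = 7/4 - √57/360 (L = 8/5 - (6/(-8) + (⅛)*(⅓)*√(6 + ⅓))/5 = 8/5 - (6*(-⅛) + (⅛)*(⅓)*√(19/3))/5 = 8/5 - (-¾ + (⅛)*(⅓)*(√57/3))/5 = 8/5 - (-¾ + √57/72)/5 = 8/5 + (3/20 - √57/360) = 7/4 - √57/360 ≈ 1.7290)
-21*L*(-9) = -21*(7/4 - √57/360)*(-9) = (-147/4 + 7*√57/120)*(-9) = 1323/4 - 21*√57/40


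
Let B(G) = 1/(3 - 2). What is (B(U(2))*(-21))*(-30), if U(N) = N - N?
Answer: 630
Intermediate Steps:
U(N) = 0
B(G) = 1 (B(G) = 1/1 = 1)
(B(U(2))*(-21))*(-30) = (1*(-21))*(-30) = -21*(-30) = 630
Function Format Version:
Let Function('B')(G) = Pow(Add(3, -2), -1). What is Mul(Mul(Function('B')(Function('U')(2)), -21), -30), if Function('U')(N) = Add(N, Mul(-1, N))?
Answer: 630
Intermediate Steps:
Function('U')(N) = 0
Function('B')(G) = 1 (Function('B')(G) = Pow(1, -1) = 1)
Mul(Mul(Function('B')(Function('U')(2)), -21), -30) = Mul(Mul(1, -21), -30) = Mul(-21, -30) = 630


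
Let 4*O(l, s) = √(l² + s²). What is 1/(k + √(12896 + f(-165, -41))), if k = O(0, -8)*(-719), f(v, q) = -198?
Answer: -719/1027573 - √12698/2055146 ≈ -0.00075454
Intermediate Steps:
O(l, s) = √(l² + s²)/4
k = -1438 (k = (√(0² + (-8)²)/4)*(-719) = (√(0 + 64)/4)*(-719) = (√64/4)*(-719) = ((¼)*8)*(-719) = 2*(-719) = -1438)
1/(k + √(12896 + f(-165, -41))) = 1/(-1438 + √(12896 - 198)) = 1/(-1438 + √12698)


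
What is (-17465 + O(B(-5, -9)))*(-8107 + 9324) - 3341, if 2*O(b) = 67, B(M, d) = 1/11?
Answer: -42434953/2 ≈ -2.1217e+7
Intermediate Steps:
B(M, d) = 1/11
O(b) = 67/2 (O(b) = (½)*67 = 67/2)
(-17465 + O(B(-5, -9)))*(-8107 + 9324) - 3341 = (-17465 + 67/2)*(-8107 + 9324) - 3341 = -34863/2*1217 - 3341 = -42428271/2 - 3341 = -42434953/2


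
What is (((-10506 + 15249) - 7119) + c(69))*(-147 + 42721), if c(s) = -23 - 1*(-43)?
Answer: -100304344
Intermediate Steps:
c(s) = 20 (c(s) = -23 + 43 = 20)
(((-10506 + 15249) - 7119) + c(69))*(-147 + 42721) = (((-10506 + 15249) - 7119) + 20)*(-147 + 42721) = ((4743 - 7119) + 20)*42574 = (-2376 + 20)*42574 = -2356*42574 = -100304344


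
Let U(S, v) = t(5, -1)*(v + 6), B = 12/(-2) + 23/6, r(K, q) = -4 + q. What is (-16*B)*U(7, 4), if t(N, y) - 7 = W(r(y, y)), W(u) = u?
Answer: 2080/3 ≈ 693.33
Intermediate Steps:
t(N, y) = 3 + y (t(N, y) = 7 + (-4 + y) = 3 + y)
B = -13/6 (B = 12*(-½) + 23*(⅙) = -6 + 23/6 = -13/6 ≈ -2.1667)
U(S, v) = 12 + 2*v (U(S, v) = (3 - 1)*(v + 6) = 2*(6 + v) = 12 + 2*v)
(-16*B)*U(7, 4) = (-16*(-13/6))*(12 + 2*4) = 104*(12 + 8)/3 = (104/3)*20 = 2080/3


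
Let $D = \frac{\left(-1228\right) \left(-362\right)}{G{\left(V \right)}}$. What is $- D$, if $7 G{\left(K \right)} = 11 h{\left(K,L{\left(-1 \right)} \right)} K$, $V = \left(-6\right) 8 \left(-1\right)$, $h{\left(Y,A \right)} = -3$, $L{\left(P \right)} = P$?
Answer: $\frac{388969}{198} \approx 1964.5$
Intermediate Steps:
$V = 48$ ($V = \left(-48\right) \left(-1\right) = 48$)
$G{\left(K \right)} = - \frac{33 K}{7}$ ($G{\left(K \right)} = \frac{11 \left(-3\right) K}{7} = \frac{\left(-33\right) K}{7} = - \frac{33 K}{7}$)
$D = - \frac{388969}{198}$ ($D = \frac{\left(-1228\right) \left(-362\right)}{\left(- \frac{33}{7}\right) 48} = \frac{444536}{- \frac{1584}{7}} = 444536 \left(- \frac{7}{1584}\right) = - \frac{388969}{198} \approx -1964.5$)
$- D = \left(-1\right) \left(- \frac{388969}{198}\right) = \frac{388969}{198}$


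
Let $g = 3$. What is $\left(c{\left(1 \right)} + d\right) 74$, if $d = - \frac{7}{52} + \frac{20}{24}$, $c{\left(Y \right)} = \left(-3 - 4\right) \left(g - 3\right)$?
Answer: $\frac{4033}{78} \approx 51.705$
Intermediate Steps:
$c{\left(Y \right)} = 0$ ($c{\left(Y \right)} = \left(-3 - 4\right) \left(3 - 3\right) = \left(-7\right) 0 = 0$)
$d = \frac{109}{156}$ ($d = \left(-7\right) \frac{1}{52} + 20 \cdot \frac{1}{24} = - \frac{7}{52} + \frac{5}{6} = \frac{109}{156} \approx 0.69872$)
$\left(c{\left(1 \right)} + d\right) 74 = \left(0 + \frac{109}{156}\right) 74 = \frac{109}{156} \cdot 74 = \frac{4033}{78}$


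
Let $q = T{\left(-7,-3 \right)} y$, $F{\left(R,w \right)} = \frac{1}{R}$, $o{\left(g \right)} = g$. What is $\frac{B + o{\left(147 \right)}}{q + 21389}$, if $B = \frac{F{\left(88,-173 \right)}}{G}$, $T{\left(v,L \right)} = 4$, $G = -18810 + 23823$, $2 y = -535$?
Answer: $\frac{64848169}{8963604936} \approx 0.0072346$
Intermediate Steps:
$y = - \frac{535}{2}$ ($y = \frac{1}{2} \left(-535\right) = - \frac{535}{2} \approx -267.5$)
$G = 5013$
$q = -1070$ ($q = 4 \left(- \frac{535}{2}\right) = -1070$)
$B = \frac{1}{441144}$ ($B = \frac{1}{88 \cdot 5013} = \frac{1}{88} \cdot \frac{1}{5013} = \frac{1}{441144} \approx 2.2668 \cdot 10^{-6}$)
$\frac{B + o{\left(147 \right)}}{q + 21389} = \frac{\frac{1}{441144} + 147}{-1070 + 21389} = \frac{64848169}{441144 \cdot 20319} = \frac{64848169}{441144} \cdot \frac{1}{20319} = \frac{64848169}{8963604936}$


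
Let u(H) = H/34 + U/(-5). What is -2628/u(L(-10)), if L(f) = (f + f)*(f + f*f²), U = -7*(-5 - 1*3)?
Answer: -18615/4129 ≈ -4.5084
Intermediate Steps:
U = 56 (U = -7*(-5 - 3) = -7*(-8) = 56)
L(f) = 2*f*(f + f³) (L(f) = (2*f)*(f + f³) = 2*f*(f + f³))
u(H) = -56/5 + H/34 (u(H) = H/34 + 56/(-5) = H*(1/34) + 56*(-⅕) = H/34 - 56/5 = -56/5 + H/34)
-2628/u(L(-10)) = -2628/(-56/5 + (2*(-10)²*(1 + (-10)²))/34) = -2628/(-56/5 + (2*100*(1 + 100))/34) = -2628/(-56/5 + (2*100*101)/34) = -2628/(-56/5 + (1/34)*20200) = -2628/(-56/5 + 10100/17) = -2628/49548/85 = -2628*85/49548 = -18615/4129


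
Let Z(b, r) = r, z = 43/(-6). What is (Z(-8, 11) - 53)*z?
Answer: 301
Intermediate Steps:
z = -43/6 (z = 43*(-1/6) = -43/6 ≈ -7.1667)
(Z(-8, 11) - 53)*z = (11 - 53)*(-43/6) = -42*(-43/6) = 301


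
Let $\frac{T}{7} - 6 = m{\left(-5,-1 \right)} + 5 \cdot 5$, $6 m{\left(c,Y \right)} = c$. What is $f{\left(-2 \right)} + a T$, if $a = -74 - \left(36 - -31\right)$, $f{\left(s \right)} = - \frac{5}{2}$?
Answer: $-29777$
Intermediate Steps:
$m{\left(c,Y \right)} = \frac{c}{6}$
$f{\left(s \right)} = - \frac{5}{2}$ ($f{\left(s \right)} = \left(-5\right) \frac{1}{2} = - \frac{5}{2}$)
$a = -141$ ($a = -74 - \left(36 + 31\right) = -74 - 67 = -141$)
$T = \frac{1267}{6}$ ($T = 42 + 7 \left(\frac{1}{6} \left(-5\right) + 5 \cdot 5\right) = 42 + 7 \left(- \frac{5}{6} + 25\right) = 42 + 7 \cdot \frac{145}{6} = 42 + \frac{1015}{6} = \frac{1267}{6} \approx 211.17$)
$f{\left(-2 \right)} + a T = - \frac{5}{2} - \frac{59549}{2} = -29777$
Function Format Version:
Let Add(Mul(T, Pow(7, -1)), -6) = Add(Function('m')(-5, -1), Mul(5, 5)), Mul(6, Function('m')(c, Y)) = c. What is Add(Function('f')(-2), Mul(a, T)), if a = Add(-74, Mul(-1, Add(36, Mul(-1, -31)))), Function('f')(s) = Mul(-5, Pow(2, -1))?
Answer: -29777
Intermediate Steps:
Function('m')(c, Y) = Mul(Rational(1, 6), c)
Function('f')(s) = Rational(-5, 2) (Function('f')(s) = Mul(-5, Rational(1, 2)) = Rational(-5, 2))
a = -141 (a = Add(-74, Mul(-1, Add(36, 31))) = Add(-74, Mul(-1, 67)) = Add(-74, -67) = -141)
T = Rational(1267, 6) (T = Add(42, Mul(7, Add(Mul(Rational(1, 6), -5), Mul(5, 5)))) = Add(42, Mul(7, Add(Rational(-5, 6), 25))) = Add(42, Mul(7, Rational(145, 6))) = Add(42, Rational(1015, 6)) = Rational(1267, 6) ≈ 211.17)
Add(Function('f')(-2), Mul(a, T)) = Add(Rational(-5, 2), Mul(-141, Rational(1267, 6))) = Add(Rational(-5, 2), Rational(-59549, 2)) = -29777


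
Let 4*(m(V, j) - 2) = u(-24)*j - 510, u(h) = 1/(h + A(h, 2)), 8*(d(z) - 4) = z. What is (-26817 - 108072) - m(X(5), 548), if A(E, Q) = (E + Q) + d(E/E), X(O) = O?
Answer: -90289353/670 ≈ -1.3476e+5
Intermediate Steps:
d(z) = 4 + z/8
A(E, Q) = 33/8 + E + Q (A(E, Q) = (E + Q) + (4 + (E/E)/8) = (E + Q) + (4 + (⅛)*1) = (E + Q) + (4 + ⅛) = (E + Q) + 33/8 = 33/8 + E + Q)
u(h) = 1/(49/8 + 2*h) (u(h) = 1/(h + (33/8 + h + 2)) = 1/(h + (49/8 + h)) = 1/(49/8 + 2*h))
m(V, j) = -251/2 - 2*j/335 (m(V, j) = 2 + ((8/(49 + 16*(-24)))*j - 510)/4 = 2 + ((8/(49 - 384))*j - 510)/4 = 2 + ((8/(-335))*j - 510)/4 = 2 + ((8*(-1/335))*j - 510)/4 = 2 + (-8*j/335 - 510)/4 = 2 + (-510 - 8*j/335)/4 = 2 + (-255/2 - 2*j/335) = -251/2 - 2*j/335)
(-26817 - 108072) - m(X(5), 548) = (-26817 - 108072) - (-251/2 - 2/335*548) = -134889 - (-251/2 - 1096/335) = -134889 - 1*(-86277/670) = -134889 + 86277/670 = -90289353/670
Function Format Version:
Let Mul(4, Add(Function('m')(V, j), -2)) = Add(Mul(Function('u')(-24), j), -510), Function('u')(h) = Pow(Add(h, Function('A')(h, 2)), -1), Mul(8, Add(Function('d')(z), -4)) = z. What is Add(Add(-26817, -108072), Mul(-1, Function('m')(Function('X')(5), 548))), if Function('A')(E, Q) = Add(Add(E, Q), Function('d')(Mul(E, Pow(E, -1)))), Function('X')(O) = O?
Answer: Rational(-90289353, 670) ≈ -1.3476e+5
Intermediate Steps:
Function('d')(z) = Add(4, Mul(Rational(1, 8), z))
Function('A')(E, Q) = Add(Rational(33, 8), E, Q) (Function('A')(E, Q) = Add(Add(E, Q), Add(4, Mul(Rational(1, 8), Mul(E, Pow(E, -1))))) = Add(Add(E, Q), Add(4, Mul(Rational(1, 8), 1))) = Add(Add(E, Q), Add(4, Rational(1, 8))) = Add(Add(E, Q), Rational(33, 8)) = Add(Rational(33, 8), E, Q))
Function('u')(h) = Pow(Add(Rational(49, 8), Mul(2, h)), -1) (Function('u')(h) = Pow(Add(h, Add(Rational(33, 8), h, 2)), -1) = Pow(Add(h, Add(Rational(49, 8), h)), -1) = Pow(Add(Rational(49, 8), Mul(2, h)), -1))
Function('m')(V, j) = Add(Rational(-251, 2), Mul(Rational(-2, 335), j)) (Function('m')(V, j) = Add(2, Mul(Rational(1, 4), Add(Mul(Mul(8, Pow(Add(49, Mul(16, -24)), -1)), j), -510))) = Add(2, Mul(Rational(1, 4), Add(Mul(Mul(8, Pow(Add(49, -384), -1)), j), -510))) = Add(2, Mul(Rational(1, 4), Add(Mul(Mul(8, Pow(-335, -1)), j), -510))) = Add(2, Mul(Rational(1, 4), Add(Mul(Mul(8, Rational(-1, 335)), j), -510))) = Add(2, Mul(Rational(1, 4), Add(Mul(Rational(-8, 335), j), -510))) = Add(2, Mul(Rational(1, 4), Add(-510, Mul(Rational(-8, 335), j)))) = Add(2, Add(Rational(-255, 2), Mul(Rational(-2, 335), j))) = Add(Rational(-251, 2), Mul(Rational(-2, 335), j)))
Add(Add(-26817, -108072), Mul(-1, Function('m')(Function('X')(5), 548))) = Add(Add(-26817, -108072), Mul(-1, Add(Rational(-251, 2), Mul(Rational(-2, 335), 548)))) = Add(-134889, Mul(-1, Add(Rational(-251, 2), Rational(-1096, 335)))) = Add(-134889, Mul(-1, Rational(-86277, 670))) = Add(-134889, Rational(86277, 670)) = Rational(-90289353, 670)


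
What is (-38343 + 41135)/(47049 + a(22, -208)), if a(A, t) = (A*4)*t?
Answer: 2792/28745 ≈ 0.097130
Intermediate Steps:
a(A, t) = 4*A*t (a(A, t) = (4*A)*t = 4*A*t)
(-38343 + 41135)/(47049 + a(22, -208)) = (-38343 + 41135)/(47049 + 4*22*(-208)) = 2792/(47049 - 18304) = 2792/28745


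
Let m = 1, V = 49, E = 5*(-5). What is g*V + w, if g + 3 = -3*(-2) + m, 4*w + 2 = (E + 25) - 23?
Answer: 759/4 ≈ 189.75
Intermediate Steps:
E = -25
w = -25/4 (w = -½ + ((-25 + 25) - 23)/4 = -½ + (0 - 23)/4 = -½ + (¼)*(-23) = -½ - 23/4 = -25/4 ≈ -6.2500)
g = 4 (g = -3 + (-3*(-2) + 1) = -3 + (6 + 1) = -3 + 7 = 4)
g*V + w = 4*49 - 25/4 = 196 - 25/4 = 759/4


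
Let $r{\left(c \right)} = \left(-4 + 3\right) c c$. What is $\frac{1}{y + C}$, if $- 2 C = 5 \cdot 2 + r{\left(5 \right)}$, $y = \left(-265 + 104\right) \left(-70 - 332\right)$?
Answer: $\frac{2}{129459} \approx 1.5449 \cdot 10^{-5}$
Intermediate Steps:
$r{\left(c \right)} = - c^{2}$ ($r{\left(c \right)} = - c c = - c^{2}$)
$y = 64722$ ($y = \left(-161\right) \left(-402\right) = 64722$)
$C = \frac{15}{2}$ ($C = - \frac{5 \cdot 2 - 5^{2}}{2} = - \frac{10 - 25}{2} = \left(- \frac{1}{2}\right) \left(-15\right) = \frac{15}{2} \approx 7.5$)
$\frac{1}{y + C} = \frac{1}{64722 + \frac{15}{2}} = \frac{1}{\frac{129459}{2}} = \frac{2}{129459}$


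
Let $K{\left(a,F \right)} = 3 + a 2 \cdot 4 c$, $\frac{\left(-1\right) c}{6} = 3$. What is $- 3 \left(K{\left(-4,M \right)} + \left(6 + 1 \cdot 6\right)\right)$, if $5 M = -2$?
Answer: $-1773$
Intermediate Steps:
$M = - \frac{2}{5}$ ($M = \frac{1}{5} \left(-2\right) = - \frac{2}{5} \approx -0.4$)
$c = -18$ ($c = \left(-6\right) 3 = -18$)
$K{\left(a,F \right)} = 3 - 144 a$ ($K{\left(a,F \right)} = 3 + a 2 \cdot 4 \left(-18\right) = 3 + a 8 \left(-18\right) = 3 + a \left(-144\right) = 3 - 144 a$)
$- 3 \left(K{\left(-4,M \right)} + \left(6 + 1 \cdot 6\right)\right) = - 3 \left(\left(3 - -576\right) + \left(6 + 1 \cdot 6\right)\right) = - 3 \left(\left(3 + 576\right) + \left(6 + 6\right)\right) = - 3 \left(579 + 12\right) = \left(-3\right) 591 = -1773$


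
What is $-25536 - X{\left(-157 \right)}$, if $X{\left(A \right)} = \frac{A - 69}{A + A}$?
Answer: $- \frac{4009265}{157} \approx -25537.0$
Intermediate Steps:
$X{\left(A \right)} = \frac{-69 + A}{2 A}$
$-25536 - X{\left(-157 \right)} = -25536 - \frac{-69 - 157}{2 \left(-157\right)} = -25536 - \frac{1}{2} \left(- \frac{1}{157}\right) \left(-226\right) = -25536 - \frac{113}{157} = - \frac{4009265}{157}$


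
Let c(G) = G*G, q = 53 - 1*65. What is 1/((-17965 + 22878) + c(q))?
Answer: 1/5057 ≈ 0.00019775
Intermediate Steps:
q = -12 (q = 53 - 65 = -12)
c(G) = G²
1/((-17965 + 22878) + c(q)) = 1/((-17965 + 22878) + (-12)²) = 1/(4913 + 144) = 1/5057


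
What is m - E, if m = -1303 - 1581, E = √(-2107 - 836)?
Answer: -2884 - 3*I*√327 ≈ -2884.0 - 54.249*I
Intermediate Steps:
E = 3*I*√327 (E = √(-2943) = 3*I*√327 ≈ 54.249*I)
m = -2884
m - E = -2884 - 3*I*√327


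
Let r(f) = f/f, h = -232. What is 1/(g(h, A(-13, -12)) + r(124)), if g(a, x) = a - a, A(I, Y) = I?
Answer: 1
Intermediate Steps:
g(a, x) = 0
r(f) = 1
1/(g(h, A(-13, -12)) + r(124)) = 1/(0 + 1) = 1/1 = 1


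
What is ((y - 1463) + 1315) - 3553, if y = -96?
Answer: -3797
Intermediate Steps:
((y - 1463) + 1315) - 3553 = ((-96 - 1463) + 1315) - 3553 = (-1559 + 1315) - 3553 = -244 - 3553 = -3797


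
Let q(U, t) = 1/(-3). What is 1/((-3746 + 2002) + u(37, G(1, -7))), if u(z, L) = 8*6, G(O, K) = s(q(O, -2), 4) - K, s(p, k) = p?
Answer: -1/1696 ≈ -0.00058962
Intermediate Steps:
q(U, t) = -⅓
G(O, K) = -⅓ - K
u(z, L) = 48
1/((-3746 + 2002) + u(37, G(1, -7))) = 1/((-3746 + 2002) + 48) = 1/(-1744 + 48) = 1/(-1696) = -1/1696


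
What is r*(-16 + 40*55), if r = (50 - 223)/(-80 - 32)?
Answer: 6747/2 ≈ 3373.5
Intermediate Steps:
r = 173/112 (r = -173/(-112) = -173*(-1/112) = 173/112 ≈ 1.5446)
r*(-16 + 40*55) = 173*(-16 + 40*55)/112 = 173*(-16 + 2200)/112 = (173/112)*2184 = 6747/2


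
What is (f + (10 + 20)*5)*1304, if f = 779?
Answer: 1211416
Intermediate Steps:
(f + (10 + 20)*5)*1304 = (779 + (10 + 20)*5)*1304 = (779 + 30*5)*1304 = (779 + 150)*1304 = 929*1304 = 1211416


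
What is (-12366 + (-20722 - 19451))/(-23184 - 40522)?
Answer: 52539/63706 ≈ 0.82471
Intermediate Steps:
(-12366 + (-20722 - 19451))/(-23184 - 40522) = (-12366 - 40173)/(-63706) = -52539*(-1/63706) = 52539/63706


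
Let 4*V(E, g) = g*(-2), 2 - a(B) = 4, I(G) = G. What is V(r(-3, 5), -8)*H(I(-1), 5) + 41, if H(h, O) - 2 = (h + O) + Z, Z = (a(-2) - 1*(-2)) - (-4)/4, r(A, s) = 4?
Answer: 69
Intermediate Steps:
a(B) = -2 (a(B) = 2 - 1*4 = 2 - 4 = -2)
V(E, g) = -g/2 (V(E, g) = (g*(-2))/4 = (-2*g)/4 = -g/2)
Z = 1 (Z = (-2 - 1*(-2)) - (-4)/4 = (-2 + 2) - (-4)/4 = 0 - 1*(-1) = 0 + 1 = 1)
H(h, O) = 3 + O + h (H(h, O) = 2 + ((h + O) + 1) = 2 + ((O + h) + 1) = 2 + (1 + O + h) = 3 + O + h)
V(r(-3, 5), -8)*H(I(-1), 5) + 41 = (-½*(-8))*(3 + 5 - 1) + 41 = 4*7 + 41 = 28 + 41 = 69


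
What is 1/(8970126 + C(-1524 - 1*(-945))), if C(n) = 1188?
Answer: 1/8971314 ≈ 1.1147e-7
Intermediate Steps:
1/(8970126 + C(-1524 - 1*(-945))) = 1/(8970126 + 1188) = 1/8971314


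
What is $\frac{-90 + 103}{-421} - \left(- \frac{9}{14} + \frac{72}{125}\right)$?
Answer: $\frac{26507}{736750} \approx 0.035978$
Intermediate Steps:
$\frac{-90 + 103}{-421} - \left(- \frac{9}{14} + \frac{72}{125}\right) = 13 \left(- \frac{1}{421}\right) - - \frac{117}{1750} = - \frac{13}{421} + \left(- \frac{72}{125} + \frac{9}{14}\right) = - \frac{13}{421} + \frac{117}{1750} = \frac{26507}{736750}$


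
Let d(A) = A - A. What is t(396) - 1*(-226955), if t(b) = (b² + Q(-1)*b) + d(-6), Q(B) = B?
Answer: 383375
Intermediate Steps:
d(A) = 0
t(b) = b² - b (t(b) = (b² - b) + 0 = b² - b)
t(396) - 1*(-226955) = 396*(-1 + 396) - 1*(-226955) = 396*395 + 226955 = 156420 + 226955 = 383375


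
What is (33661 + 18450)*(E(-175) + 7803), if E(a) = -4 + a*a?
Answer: 2002313064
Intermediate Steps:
E(a) = -4 + a**2
(33661 + 18450)*(E(-175) + 7803) = (33661 + 18450)*((-4 + (-175)**2) + 7803) = 52111*((-4 + 30625) + 7803) = 52111*(30621 + 7803) = 52111*38424 = 2002313064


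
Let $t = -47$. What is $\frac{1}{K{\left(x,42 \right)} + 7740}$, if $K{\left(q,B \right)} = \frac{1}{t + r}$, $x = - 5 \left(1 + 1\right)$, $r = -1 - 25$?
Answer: $\frac{73}{565019} \approx 0.0001292$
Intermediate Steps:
$r = -26$
$x = -10$ ($x = \left(-5\right) 2 = -10$)
$K{\left(q,B \right)} = - \frac{1}{73}$ ($K{\left(q,B \right)} = \frac{1}{-47 - 26} = \frac{1}{-73} = - \frac{1}{73}$)
$\frac{1}{K{\left(x,42 \right)} + 7740} = \frac{1}{- \frac{1}{73} + 7740} = \frac{1}{\frac{565019}{73}} = \frac{73}{565019}$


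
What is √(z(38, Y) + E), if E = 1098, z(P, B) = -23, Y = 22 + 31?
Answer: 5*√43 ≈ 32.787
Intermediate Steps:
Y = 53
√(z(38, Y) + E) = √(-23 + 1098) = √1075 = 5*√43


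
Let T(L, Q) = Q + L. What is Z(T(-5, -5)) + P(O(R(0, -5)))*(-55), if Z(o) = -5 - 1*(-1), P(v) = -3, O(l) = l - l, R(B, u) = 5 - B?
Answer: 161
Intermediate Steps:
T(L, Q) = L + Q
O(l) = 0
Z(o) = -4 (Z(o) = -5 + 1 = -4)
Z(T(-5, -5)) + P(O(R(0, -5)))*(-55) = -4 - 3*(-55) = -4 + 165 = 161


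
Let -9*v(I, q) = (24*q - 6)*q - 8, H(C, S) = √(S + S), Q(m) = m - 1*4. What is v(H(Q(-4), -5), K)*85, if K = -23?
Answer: -1090210/9 ≈ -1.2113e+5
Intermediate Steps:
Q(m) = -4 + m (Q(m) = m - 4 = -4 + m)
H(C, S) = √2*√S (H(C, S) = √(2*S) = √2*√S)
v(I, q) = 8/9 - q*(-6 + 24*q)/9 (v(I, q) = -((24*q - 6)*q - 8)/9 = -((-6 + 24*q)*q - 8)/9 = -(q*(-6 + 24*q) - 8)/9 = -(-8 + q*(-6 + 24*q))/9 = 8/9 - q*(-6 + 24*q)/9)
v(H(Q(-4), -5), K)*85 = (8/9 - 8/3*(-23)² + (⅔)*(-23))*85 = (8/9 - 8/3*529 - 46/3)*85 = (8/9 - 4232/3 - 46/3)*85 = -12826/9*85 = -1090210/9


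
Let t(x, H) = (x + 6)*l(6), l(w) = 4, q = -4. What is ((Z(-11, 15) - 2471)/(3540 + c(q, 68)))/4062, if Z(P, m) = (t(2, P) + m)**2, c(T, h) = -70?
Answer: -131/7047570 ≈ -1.8588e-5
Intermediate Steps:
t(x, H) = 24 + 4*x (t(x, H) = (x + 6)*4 = (6 + x)*4 = 24 + 4*x)
Z(P, m) = (32 + m)**2 (Z(P, m) = ((24 + 4*2) + m)**2 = ((24 + 8) + m)**2 = (32 + m)**2)
((Z(-11, 15) - 2471)/(3540 + c(q, 68)))/4062 = (((32 + 15)**2 - 2471)/(3540 - 70))/4062 = ((47**2 - 2471)/3470)*(1/4062) = ((2209 - 2471)*(1/3470))*(1/4062) = -262*1/3470*(1/4062) = -131/1735*1/4062 = -131/7047570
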